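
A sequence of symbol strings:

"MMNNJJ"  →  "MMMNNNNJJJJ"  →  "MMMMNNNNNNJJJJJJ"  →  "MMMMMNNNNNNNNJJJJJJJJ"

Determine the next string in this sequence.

MMMMMMNNNNNNNNNNJJJJJJJJJJ

The n-th term is n+1 M's then 2n N's then 2n J's (n = 1, 2, …).
At n = 5 the blocks have lengths 6, 10, 10.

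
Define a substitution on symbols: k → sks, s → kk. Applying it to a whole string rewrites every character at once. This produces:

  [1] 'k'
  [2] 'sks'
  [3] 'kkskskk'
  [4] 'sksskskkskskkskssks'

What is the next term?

kkskskkkkskskksksskskkskskksksskskkskskkkkskskk

Applying the rule to each of the 19 symbols of sksskskkskskkskssks gives the pieces kk sks kk kk sks kk sks sks kk sks kk sks sks kk sks kk kk sks kk, which concatenate to the answer.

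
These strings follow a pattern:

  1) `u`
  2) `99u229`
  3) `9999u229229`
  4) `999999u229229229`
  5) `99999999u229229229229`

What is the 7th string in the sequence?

Every step adds 99 to the front and 229 to the end of the previous string.
From 99999999u229229229229, 2 further steps: 99999999u229229229229 → 9999999999u229229229229229 → (answer).

999999999999u229229229229229229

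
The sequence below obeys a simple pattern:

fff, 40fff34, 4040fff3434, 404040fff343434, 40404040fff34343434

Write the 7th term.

Every step adds 40 to the front and 34 to the end of the previous string.
From 40404040fff34343434, 2 further steps: 40404040fff34343434 → 4040404040fff3434343434 → (answer).

404040404040fff343434343434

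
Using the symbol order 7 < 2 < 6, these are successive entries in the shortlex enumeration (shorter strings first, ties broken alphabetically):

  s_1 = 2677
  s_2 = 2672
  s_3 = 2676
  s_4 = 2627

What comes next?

2622

The successor of 2627 increments the rightmost position that isn't already 6 and resets every position after it to 7.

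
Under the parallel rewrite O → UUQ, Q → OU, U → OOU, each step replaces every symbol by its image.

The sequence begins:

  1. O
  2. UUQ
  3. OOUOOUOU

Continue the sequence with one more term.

Rewriting each symbol of OOUOOUOU: O→UUQ, O→UUQ, U→OOU, O→UUQ, O→UUQ, U→OOU, O→UUQ, U→OOU, which concatenates to UUQ UUQ OOU UUQ UUQ OOU UUQ OOU.

UUQUUQOOUUUQUUQOOUUUQOOU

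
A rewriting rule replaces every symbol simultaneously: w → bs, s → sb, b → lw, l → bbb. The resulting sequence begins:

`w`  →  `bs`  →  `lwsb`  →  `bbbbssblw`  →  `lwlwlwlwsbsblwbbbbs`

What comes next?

Applying the rule to each of the 19 symbols of lwlwlwlwsbsblwbbbbs gives the pieces bbb bs bbb bs bbb bs bbb bs sb lw sb lw bbb bs lw lw lw lw sb, which concatenate to the answer.

bbbbsbbbbsbbbbsbbbbssblwsblwbbbbslwlwlwlwsb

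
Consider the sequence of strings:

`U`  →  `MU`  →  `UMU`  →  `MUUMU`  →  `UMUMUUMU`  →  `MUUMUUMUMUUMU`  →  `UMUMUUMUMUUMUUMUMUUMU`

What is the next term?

Each term (from the third on) is the two preceding terms concatenated in order: term 3 = U·MU = UMU.
The next term joins MUUMUUMUMUUMU and UMUMUUMUMUUMUUMUMUUMU.

MUUMUUMUMUUMUUMUMUUMUMUUMUUMUMUUMU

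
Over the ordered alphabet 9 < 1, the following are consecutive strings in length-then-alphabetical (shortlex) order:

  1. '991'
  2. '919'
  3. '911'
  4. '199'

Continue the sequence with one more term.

191

Find the rightmost character of 199 below 1, bump it to the next letter, and reset everything to its right to 9.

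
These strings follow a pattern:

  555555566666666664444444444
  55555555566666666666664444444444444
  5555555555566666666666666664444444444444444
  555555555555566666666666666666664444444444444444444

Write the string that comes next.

55555555555555566666666666666666666664444444444444444444444

The n-th term is 2n+1 5's then 3n+1 6's then 3n+1 4's, where the shown terms are n = 3, 4, 5, 6.
For the next term, n = 7, so the run lengths are 15, 22, 22.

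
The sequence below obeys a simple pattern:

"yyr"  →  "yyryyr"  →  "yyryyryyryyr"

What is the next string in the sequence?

s(k+1) = s(k)·s(k) — each term doubles the last.
One more doubling of yyryyryyryyr gives the answer.

yyryyryyryyryyryyryyryyr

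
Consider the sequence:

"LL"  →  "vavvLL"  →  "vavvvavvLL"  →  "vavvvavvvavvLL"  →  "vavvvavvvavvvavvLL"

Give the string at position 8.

Each term is the previous one with vavv prepended.
From vavvvavvvavvvavvLL, 3 further steps: vavvvavvvavvvavvLL → vavvvavvvavvvavvvavvLL → vavvvavvvavvvavvvavvvavvLL → (answer).

vavvvavvvavvvavvvavvvavvvavvLL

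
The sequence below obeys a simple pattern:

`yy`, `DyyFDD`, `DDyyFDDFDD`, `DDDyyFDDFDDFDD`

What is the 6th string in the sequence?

DDDDDyyFDDFDDFDDFDDFDD

Every step adds D to the front and FDD to the end of the previous string.
From DDDyyFDDFDDFDD, 2 further steps: DDDyyFDDFDDFDD → DDDDyyFDDFDDFDDFDD → (answer).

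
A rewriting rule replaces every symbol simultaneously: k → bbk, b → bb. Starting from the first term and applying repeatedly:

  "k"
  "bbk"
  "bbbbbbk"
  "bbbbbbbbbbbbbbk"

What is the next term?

Rewriting the 15 symbols of bbbbbbbbbbbbbbk one by one yields bb bb bb bb bb bb bb bb bb bb bb bb bb bb bbk; concatenated:

bbbbbbbbbbbbbbbbbbbbbbbbbbbbbbk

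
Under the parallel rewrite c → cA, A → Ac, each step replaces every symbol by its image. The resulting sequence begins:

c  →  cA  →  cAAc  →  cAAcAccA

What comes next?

Apply φ to cAAcAccA symbol by symbol: c→cA, A→Ac, A→Ac, c→cA, A→Ac, c→cA, c→cA, A→Ac; joined: cA Ac Ac cA Ac cA cA Ac.

cAAcAccAAccAcAAc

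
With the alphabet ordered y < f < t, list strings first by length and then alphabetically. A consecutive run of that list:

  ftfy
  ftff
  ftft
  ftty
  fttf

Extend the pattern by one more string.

Treat fttf as a base-3 numeral over the given alphabet and add one, carrying through any trailing t's.

fttt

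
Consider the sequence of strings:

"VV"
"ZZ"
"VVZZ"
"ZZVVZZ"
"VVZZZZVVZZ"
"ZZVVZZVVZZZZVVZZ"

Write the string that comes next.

From term 3 onward, concatenate the second-to-last term with the last: VV·ZZ = VVZZ, ZZ·VVZZ = ZZVVZZ, …
So term 7 is VVZZZZVVZZ·ZZVVZZVVZZZZVVZZ.

VVZZZZVVZZZZVVZZVVZZZZVVZZ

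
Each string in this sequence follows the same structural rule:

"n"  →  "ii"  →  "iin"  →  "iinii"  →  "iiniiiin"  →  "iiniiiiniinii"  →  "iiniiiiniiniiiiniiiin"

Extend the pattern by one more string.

Each term (from the third on) is the previous term followed by the one before it: term 3 = ii·n = iin.
Continuing: iiniiiiniiniiiiniiiin · iiniiiiniinii gives term 8.

iiniiiiniiniiiiniiiiniiniiiiniinii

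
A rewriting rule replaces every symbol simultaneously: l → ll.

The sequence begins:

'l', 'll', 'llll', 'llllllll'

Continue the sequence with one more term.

Rewriting each symbol of llllllll: l→ll, l→ll, l→ll, l→ll, l→ll, l→ll, l→ll, l→ll, which concatenates to ll ll ll ll ll ll ll ll.

llllllllllllllll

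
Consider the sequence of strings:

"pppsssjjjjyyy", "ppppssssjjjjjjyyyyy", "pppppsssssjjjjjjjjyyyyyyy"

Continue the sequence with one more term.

Term n consists of n+2 p's, followed by n+2 s's, followed by 2n+2 j's, followed by 2n+1 y's (n = 1, 2, …).
For the next term, n = 4, so the run lengths are 6, 6, 10, 9.

ppppppssssssjjjjjjjjjjyyyyyyyyy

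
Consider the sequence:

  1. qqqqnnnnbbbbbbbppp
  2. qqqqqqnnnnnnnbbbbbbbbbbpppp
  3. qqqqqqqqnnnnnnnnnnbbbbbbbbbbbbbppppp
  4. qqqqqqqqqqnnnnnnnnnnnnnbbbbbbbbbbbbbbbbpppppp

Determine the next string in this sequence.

Each string has the form q^{2n} n^{3n-2} b^{3n+1} p^{n+1}, where the shown terms are n = 2, 3, 4, 5.
Setting n = 6 gives 12, 16, 19, 7 characters in each block.

qqqqqqqqqqqqnnnnnnnnnnnnnnnnbbbbbbbbbbbbbbbbbbbppppppp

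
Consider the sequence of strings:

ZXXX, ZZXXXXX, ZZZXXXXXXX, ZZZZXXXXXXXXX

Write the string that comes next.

ZZZZZXXXXXXXXXXX

Term n consists of n Z's, followed by 2n+1 X's (n = 1, 2, …).
Setting n = 5 gives 5, 11 characters in each block.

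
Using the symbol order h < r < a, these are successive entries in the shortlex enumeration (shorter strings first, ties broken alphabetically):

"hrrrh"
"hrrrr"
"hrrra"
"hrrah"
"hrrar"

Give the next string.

hrraa

The successor of hrrar increments the rightmost position that isn't already a and resets every position after it to h.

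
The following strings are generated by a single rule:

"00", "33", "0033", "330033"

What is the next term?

0033330033

This is a Fibonacci-style word recurrence s(k) = s(k−2)·s(k−1): e.g. 00·33 = 0033.
Continuing: 0033 · 330033 gives term 5.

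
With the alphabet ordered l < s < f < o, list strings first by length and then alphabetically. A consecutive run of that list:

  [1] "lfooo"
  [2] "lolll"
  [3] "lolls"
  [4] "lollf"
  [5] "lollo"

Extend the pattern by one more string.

lolsl

Treat lollo as a base-4 numeral over the given alphabet and add one, carrying through any trailing o's.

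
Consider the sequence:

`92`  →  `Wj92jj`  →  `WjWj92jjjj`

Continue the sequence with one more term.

Every step adds Wj to the front and jj to the end of the previous string.
One more step from WjWj92jjjj gives the answer.

WjWjWj92jjjjjj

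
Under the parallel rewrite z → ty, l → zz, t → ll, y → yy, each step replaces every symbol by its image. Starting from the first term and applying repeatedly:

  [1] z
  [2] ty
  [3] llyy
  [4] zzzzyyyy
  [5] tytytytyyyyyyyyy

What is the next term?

φ(tytytytyyyyyyyyy) expands symbol-by-symbol to ll yy ll yy ll yy ll yy yy yy yy yy yy yy yy yy; joining the 16 pieces gives the next term.

llyyllyyllyyllyyyyyyyyyyyyyyyyyy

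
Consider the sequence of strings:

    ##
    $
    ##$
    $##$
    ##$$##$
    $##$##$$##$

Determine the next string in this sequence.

This is a Fibonacci-style word recurrence s(k) = s(k−2)·s(k−1): e.g. ##·$ = ##$.
So term 7 is ##$$##$·$##$##$$##$.

##$$##$$##$##$$##$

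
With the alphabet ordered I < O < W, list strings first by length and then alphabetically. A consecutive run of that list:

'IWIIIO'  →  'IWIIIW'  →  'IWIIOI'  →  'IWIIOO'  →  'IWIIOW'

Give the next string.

Find the rightmost character of IWIIOW below W, bump it to the next letter, and reset everything to its right to I.

IWIIWI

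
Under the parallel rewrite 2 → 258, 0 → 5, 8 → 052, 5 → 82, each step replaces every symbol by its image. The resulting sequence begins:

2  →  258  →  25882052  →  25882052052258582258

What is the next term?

Rewriting the 20 symbols of 25882052052258582258 one by one yields 258 82 052 052 258 5 82 258 5 82 258 258 82 052 82 052 258 258 82 052; concatenated:

25882052052258582258582258258820528205225825882052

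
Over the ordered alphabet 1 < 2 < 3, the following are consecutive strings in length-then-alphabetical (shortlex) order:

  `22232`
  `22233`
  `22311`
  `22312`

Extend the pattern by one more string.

22313

Find the rightmost character of 22312 below 3, bump it to the next letter, and reset everything to its right to 1.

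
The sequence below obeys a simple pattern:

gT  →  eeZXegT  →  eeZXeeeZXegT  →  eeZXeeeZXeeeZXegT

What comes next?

eeZXeeeZXeeeZXeeeZXegT

The strings grow by a fixed prefix eeZXe each time.
So the next term is eeZXe·eeZXeeeZXeeeZXegT.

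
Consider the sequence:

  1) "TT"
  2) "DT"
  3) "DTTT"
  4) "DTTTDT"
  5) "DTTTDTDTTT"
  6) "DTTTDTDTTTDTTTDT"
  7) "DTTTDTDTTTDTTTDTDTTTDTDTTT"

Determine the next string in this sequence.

This is a Fibonacci-style word recurrence s(k) = s(k−1)·s(k−2): e.g. DT·TT = DTTT.
So term 8 is DTTTDTDTTTDTTTDTDTTTDTDTTT·DTTTDTDTTTDTTTDT.

DTTTDTDTTTDTTTDTDTTTDTDTTTDTTTDTDTTTDTTTDT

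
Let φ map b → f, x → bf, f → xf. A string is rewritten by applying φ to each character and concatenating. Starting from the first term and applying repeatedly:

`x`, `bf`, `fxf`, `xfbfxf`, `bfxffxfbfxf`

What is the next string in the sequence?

Apply φ to bfxffxfbfxf symbol by symbol: b→f, f→xf, x→bf, f→xf, f→xf, x→bf, f→xf, b→f, f→xf, x→bf, f→xf; joined: f xf bf xf xf bf xf f xf bf xf.

fxfbfxfxfbfxffxfbfxf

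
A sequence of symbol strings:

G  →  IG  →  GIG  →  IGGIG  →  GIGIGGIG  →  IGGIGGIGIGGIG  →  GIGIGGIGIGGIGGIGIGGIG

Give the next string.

Each term (from the third on) is the two preceding terms concatenated in order: term 3 = G·IG = GIG.
The next term joins IGGIGGIGIGGIG and GIGIGGIGIGGIGGIGIGGIG.

IGGIGGIGIGGIGGIGIGGIGIGGIGGIGIGGIG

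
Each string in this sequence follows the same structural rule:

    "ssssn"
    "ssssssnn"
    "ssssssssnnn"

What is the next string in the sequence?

ssssssssssnnnn

Reading off run lengths: s runs 4, 6, 8; n runs 1, 2, 3 — each is linear in n, where the shown terms are n = 2, 3, 4.
At n = 5 the blocks have lengths 10, 4.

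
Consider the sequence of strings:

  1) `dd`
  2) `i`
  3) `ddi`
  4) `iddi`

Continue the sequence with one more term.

This is a Fibonacci-style word recurrence s(k) = s(k−2)·s(k−1): e.g. dd·i = ddi.
The next term joins ddi and iddi.

ddiiddi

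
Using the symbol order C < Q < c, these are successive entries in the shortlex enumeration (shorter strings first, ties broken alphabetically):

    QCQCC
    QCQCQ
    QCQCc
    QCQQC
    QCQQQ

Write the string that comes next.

QCQQc

Treat QCQQQ as a base-3 numeral over the given alphabet and add one, carrying through any trailing c's.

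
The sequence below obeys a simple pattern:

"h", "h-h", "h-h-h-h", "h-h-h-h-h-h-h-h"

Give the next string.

h-h-h-h-h-h-h-h-h-h-h-h-h-h-h-h

Every step duplicates the string with '-' between the halves.
So the next term is two copies of h-h-h-h-h-h-h-h with '-' between the halves.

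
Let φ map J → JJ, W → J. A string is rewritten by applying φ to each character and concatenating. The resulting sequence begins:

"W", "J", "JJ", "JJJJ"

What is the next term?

JJJJJJJJ

Rewriting each symbol of JJJJ: J→JJ, J→JJ, J→JJ, J→JJ, which concatenates to JJ JJ JJ JJ.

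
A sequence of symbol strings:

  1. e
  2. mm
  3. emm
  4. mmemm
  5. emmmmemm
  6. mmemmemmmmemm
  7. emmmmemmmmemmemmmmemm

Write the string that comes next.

Each term (from the third on) is the two preceding terms concatenated in order: term 3 = e·mm = emm.
So term 8 is mmemmemmmmemm·emmmmemmmmemmemmmmemm.

mmemmemmmmemmemmmmemmmmemmemmmmemm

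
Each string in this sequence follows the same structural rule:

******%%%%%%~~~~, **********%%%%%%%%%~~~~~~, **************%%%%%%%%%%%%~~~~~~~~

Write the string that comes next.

Each string has the form *^{4n+2} %^{3n+3} ~^{2n+2} (n = 1, 2, …).
At n = 4 the blocks have lengths 18, 15, 10.

******************%%%%%%%%%%%%%%%~~~~~~~~~~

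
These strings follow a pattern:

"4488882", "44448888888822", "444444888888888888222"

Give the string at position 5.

44444444448888888888888888888822222

Each string has the form 4^{2n} 8^{4n} 2^{n} (n = 1, 2, …).
For term 5, n = 5, so the run lengths are 10, 20, 5.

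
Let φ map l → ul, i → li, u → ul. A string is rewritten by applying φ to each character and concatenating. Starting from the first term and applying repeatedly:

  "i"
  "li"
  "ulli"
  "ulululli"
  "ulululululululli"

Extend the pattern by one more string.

ulululululululululululululululli

Replace each of the 16 characters of ulululululululli in place — ul ul ul ul ul ul ul ul ul ul ul ul ul ul ul li — and concatenate.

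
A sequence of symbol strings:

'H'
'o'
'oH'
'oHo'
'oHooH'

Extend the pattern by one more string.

oHooHoHo

Each term (from the third on) is the previous term followed by the one before it: term 3 = o·H = oH.
The next term joins oHooH and oHo.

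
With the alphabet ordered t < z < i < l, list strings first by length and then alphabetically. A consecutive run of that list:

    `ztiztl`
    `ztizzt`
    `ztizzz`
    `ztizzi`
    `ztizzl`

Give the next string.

ztizit

Find the rightmost character of ztizzl below l, bump it to the next letter, and reset everything to its right to t.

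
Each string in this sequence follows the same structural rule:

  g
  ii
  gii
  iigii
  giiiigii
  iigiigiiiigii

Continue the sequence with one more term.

This is a Fibonacci-style word recurrence s(k) = s(k−2)·s(k−1): e.g. g·ii = gii.
Continuing: giiiigii · iigiigiiiigii gives term 7.

giiiigiiiigiigiiiigii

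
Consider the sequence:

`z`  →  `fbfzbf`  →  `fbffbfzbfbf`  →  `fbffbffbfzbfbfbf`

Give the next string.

fbffbffbffbfzbfbfbfbf

Every step adds fbf to the front and bf to the end of the previous string.
One more step from fbffbffbfzbfbfbf gives the answer.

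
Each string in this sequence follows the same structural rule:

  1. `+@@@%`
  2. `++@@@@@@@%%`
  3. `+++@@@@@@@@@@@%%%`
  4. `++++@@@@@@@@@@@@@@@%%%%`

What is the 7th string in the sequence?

+++++++@@@@@@@@@@@@@@@@@@@@@@@@@@@%%%%%%%

Reading off run lengths: + runs 1, 2, 3, 4; @ runs 3, 7, 11, 15; % runs 1, 2, 3, 4 — each is linear in n (n = 1, 2, …).
Setting n = 7 gives 7, 27, 7 characters in each block.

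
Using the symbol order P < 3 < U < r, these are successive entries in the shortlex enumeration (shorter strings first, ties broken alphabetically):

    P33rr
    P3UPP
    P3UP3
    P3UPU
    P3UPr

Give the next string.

P3U3P

Treat P3UPr as a base-4 numeral over the given alphabet and add one, carrying through any trailing r's.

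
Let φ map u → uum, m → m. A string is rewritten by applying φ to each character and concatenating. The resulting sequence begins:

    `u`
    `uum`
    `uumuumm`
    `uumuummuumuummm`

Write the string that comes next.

Replace each of the 15 characters of uumuummuumuummm in place — uum uum m uum uum m m uum uum m uum uum m m m — and concatenate.

uumuummuumuummmuumuummuumuummmm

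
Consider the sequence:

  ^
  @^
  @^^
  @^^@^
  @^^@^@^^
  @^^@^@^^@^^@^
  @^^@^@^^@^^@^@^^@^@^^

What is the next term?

@^^@^@^^@^^@^@^^@^@^^@^^@^@^^@^^@^

Each term (from the third on) is the previous term followed by the one before it: term 3 = @^·^ = @^^.
So term 8 is @^^@^@^^@^^@^@^^@^@^^·@^^@^@^^@^^@^.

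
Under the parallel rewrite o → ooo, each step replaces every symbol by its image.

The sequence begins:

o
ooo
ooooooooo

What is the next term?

Apply φ to ooooooooo symbol by symbol: o→ooo, o→ooo, o→ooo, o→ooo, o→ooo, o→ooo, o→ooo, o→ooo, o→ooo; joined: ooo ooo ooo ooo ooo ooo ooo ooo ooo.

ooooooooooooooooooooooooooo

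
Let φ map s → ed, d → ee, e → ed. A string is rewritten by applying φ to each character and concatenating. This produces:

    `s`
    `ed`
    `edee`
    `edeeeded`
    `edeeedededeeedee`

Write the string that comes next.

Rewriting the 16 symbols of edeeedededeeedee one by one yields ed ee ed ed ed ee ed ee ed ee ed ed ed ee ed ed; concatenated:

edeeedededeeedeeedeeedededeeeded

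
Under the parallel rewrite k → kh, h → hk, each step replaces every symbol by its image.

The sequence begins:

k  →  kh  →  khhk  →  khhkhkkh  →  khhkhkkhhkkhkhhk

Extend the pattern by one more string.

khhkhkkhhkkhkhhkhkkhkhhkkhhkhkkh

φ(khhkhkkhhkkhkhhk) expands symbol-by-symbol to kh hk hk kh hk kh kh hk hk kh kh hk kh hk hk kh; joining the 16 pieces gives the next term.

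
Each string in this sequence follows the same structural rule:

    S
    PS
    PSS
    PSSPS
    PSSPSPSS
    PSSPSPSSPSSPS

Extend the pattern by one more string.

Each term (from the third on) is the previous term followed by the one before it: term 3 = PS·S = PSS.
Continuing: PSSPSPSSPSSPS · PSSPSPSS gives term 7.

PSSPSPSSPSSPSPSSPSPSS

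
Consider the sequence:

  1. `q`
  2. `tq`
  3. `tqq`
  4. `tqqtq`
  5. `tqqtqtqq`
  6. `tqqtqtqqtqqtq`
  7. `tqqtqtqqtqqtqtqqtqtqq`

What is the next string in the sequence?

tqqtqtqqtqqtqtqqtqtqqtqqtqtqqtqqtq

Each term (from the third on) is the previous term followed by the one before it: term 3 = tq·q = tqq.
Continuing: tqqtqtqqtqqtqtqqtqtqq · tqqtqtqqtqqtq gives term 8.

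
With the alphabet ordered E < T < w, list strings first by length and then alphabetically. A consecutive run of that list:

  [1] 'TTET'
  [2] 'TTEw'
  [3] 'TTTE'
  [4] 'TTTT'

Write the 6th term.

TTwE

Advancing 2 positions from TTTT through TTTT → TTTw reaches term 6.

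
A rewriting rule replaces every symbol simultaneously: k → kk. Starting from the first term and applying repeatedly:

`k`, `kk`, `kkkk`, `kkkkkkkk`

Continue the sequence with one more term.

kkkkkkkkkkkkkkkk

Apply φ to kkkkkkkk symbol by symbol: k→kk, k→kk, k→kk, k→kk, k→kk, k→kk, k→kk, k→kk; joined: kk kk kk kk kk kk kk kk.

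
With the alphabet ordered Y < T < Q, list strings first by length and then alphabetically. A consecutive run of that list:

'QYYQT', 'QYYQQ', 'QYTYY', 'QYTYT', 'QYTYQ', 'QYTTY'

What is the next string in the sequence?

Treat QYTTY as a base-3 numeral over the given alphabet and add one, carrying through any trailing Q's.

QYTTT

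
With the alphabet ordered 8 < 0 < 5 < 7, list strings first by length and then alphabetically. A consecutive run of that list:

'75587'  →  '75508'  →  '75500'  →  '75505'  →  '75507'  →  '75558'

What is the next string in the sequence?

75550

The successor of 75558 increments the rightmost position that isn't already 7 and resets every position after it to 8.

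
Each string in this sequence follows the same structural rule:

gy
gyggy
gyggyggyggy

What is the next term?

s(k+1) = s(k)·g·s(k) — each term doubles the last with 'g' between the halves.
One more doubling of gyggyggyggy gives the answer.

gyggyggyggyggyggyggyggy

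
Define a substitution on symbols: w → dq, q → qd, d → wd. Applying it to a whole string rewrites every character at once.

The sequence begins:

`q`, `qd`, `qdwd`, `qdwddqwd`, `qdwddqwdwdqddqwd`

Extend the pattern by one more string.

qdwddqwdwdqddqwddqwdqdwdwdqddqwd

Replace each of the 16 characters of qdwddqwdwdqddqwd in place — qd wd dq wd wd qd dq wd dq wd qd wd wd qd dq wd — and concatenate.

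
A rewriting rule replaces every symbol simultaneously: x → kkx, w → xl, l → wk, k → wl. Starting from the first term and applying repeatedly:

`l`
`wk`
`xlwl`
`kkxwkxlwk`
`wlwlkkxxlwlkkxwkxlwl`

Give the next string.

Rewriting the 20 symbols of wlwlkkxxlwlkkxwkxlwl one by one yields xl wk xl wk wl wl kkx kkx wk xl wk wl wl kkx xl wl kkx wk xl wk; concatenated:

xlwkxlwkwlwlkkxkkxwkxlwkwlwlkkxxlwlkkxwkxlwk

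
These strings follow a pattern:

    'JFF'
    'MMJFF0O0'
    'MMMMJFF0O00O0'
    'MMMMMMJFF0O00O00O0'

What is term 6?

MMMMMMMMMMJFF0O00O00O00O00O0

s(k+1) = MM·s(k)·0O0, so each term gains MM as a prefix and 0O0 as a suffix.
From MMMMMMJFF0O00O00O0, 2 further steps: MMMMMMJFF0O00O00O0 → MMMMMMMMJFF0O00O00O00O0 → (answer).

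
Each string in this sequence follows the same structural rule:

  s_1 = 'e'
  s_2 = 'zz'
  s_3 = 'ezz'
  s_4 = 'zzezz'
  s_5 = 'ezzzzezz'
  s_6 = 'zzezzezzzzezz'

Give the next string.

This is a Fibonacci-style word recurrence s(k) = s(k−2)·s(k−1): e.g. e·zz = ezz.
So term 7 is ezzzzezz·zzezzezzzzezz.

ezzzzezzzzezzezzzzezz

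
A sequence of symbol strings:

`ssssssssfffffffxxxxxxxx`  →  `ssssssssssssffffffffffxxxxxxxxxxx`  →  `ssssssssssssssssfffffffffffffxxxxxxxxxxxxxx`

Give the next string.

ssssssssssssssssssssffffffffffffffffxxxxxxxxxxxxxxxxx

The n-th term is 4n s's then 3n+1 f's then 3n+2 x's, where the shown terms are n = 2, 3, 4.
For the next term, n = 5, so the run lengths are 20, 16, 17.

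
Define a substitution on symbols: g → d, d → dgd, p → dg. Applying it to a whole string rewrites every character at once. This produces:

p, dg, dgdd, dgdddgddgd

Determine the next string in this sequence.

dgdddgddgddgdddgddgdddgd

Rewriting each symbol of dgdddgddgd: d→dgd, g→d, d→dgd, d→dgd, d→dgd, g→d, d→dgd, d→dgd, g→d, d→dgd, which concatenates to dgd d dgd dgd dgd d dgd dgd d dgd.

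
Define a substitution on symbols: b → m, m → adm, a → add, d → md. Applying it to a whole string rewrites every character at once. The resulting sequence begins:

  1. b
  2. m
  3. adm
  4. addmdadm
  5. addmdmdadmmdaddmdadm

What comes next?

Rewriting the 20 symbols of addmdmdadmmdaddmdadm one by one yields add md md adm md adm md add md adm adm md add md md adm md add md adm; concatenated:

addmdmdadmmdadmmdaddmdadmadmmdaddmdmdadmmdaddmdadm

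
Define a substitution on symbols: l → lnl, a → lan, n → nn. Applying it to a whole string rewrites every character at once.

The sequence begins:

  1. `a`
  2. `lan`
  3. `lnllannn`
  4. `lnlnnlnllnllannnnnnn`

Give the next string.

Rewriting the 20 symbols of lnlnnlnllnllannnnnnn one by one yields lnl nn lnl nn nn lnl nn lnl lnl nn lnl lnl lan nn nn nn nn nn nn nn; concatenated:

lnlnnlnlnnnnlnlnnlnllnlnnlnllnllannnnnnnnnnnnnnn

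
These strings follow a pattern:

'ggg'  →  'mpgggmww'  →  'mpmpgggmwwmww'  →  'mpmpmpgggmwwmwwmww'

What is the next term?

Every step adds mp to the front and mww to the end of the previous string.
So the next term is mp·mpmpmpgggmwwmwwmww·mww.

mpmpmpmpgggmwwmwwmwwmww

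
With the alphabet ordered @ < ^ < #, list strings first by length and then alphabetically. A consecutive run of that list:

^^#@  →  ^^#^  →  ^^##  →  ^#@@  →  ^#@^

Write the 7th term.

^#^@

Advancing 2 positions from ^#@^ through ^#@^ → ^#@# reaches term 7.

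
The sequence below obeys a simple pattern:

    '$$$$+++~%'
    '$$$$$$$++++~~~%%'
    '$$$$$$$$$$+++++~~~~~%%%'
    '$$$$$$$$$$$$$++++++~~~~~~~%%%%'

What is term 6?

Reading off run lengths: $ runs 4, 7, 10, 13; + runs 3, 4, 5, 6; ~ runs 1, 3, 5, 7; % runs 1, 2, 3, 4 — each is linear in n (n = 1, 2, …).
At n = 6 the blocks have lengths 19, 8, 11, 6.

$$$$$$$$$$$$$$$$$$$++++++++~~~~~~~~~~~%%%%%%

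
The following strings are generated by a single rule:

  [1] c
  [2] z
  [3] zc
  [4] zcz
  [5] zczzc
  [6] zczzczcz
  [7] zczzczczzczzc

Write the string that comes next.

zczzczczzczzczczzczcz

Each term (from the third on) is the previous term followed by the one before it: term 3 = z·c = zc.
The next term joins zczzczczzczzc and zczzczcz.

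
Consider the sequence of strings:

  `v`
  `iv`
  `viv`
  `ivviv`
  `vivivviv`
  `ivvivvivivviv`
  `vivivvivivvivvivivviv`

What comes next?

ivvivvivivvivvivivvivivvivvivivviv

Each term (from the third on) is the two preceding terms concatenated in order: term 3 = v·iv = viv.
Continuing: ivvivvivivviv · vivivvivivvivvivivviv gives term 8.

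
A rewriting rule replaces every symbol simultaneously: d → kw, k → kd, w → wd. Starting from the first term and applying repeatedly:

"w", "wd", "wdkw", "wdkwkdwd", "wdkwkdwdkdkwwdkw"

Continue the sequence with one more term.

Rewriting the 16 symbols of wdkwkdwdkdkwwdkw one by one yields wd kw kd wd kd kw wd kw kd kw kd wd wd kw kd wd; concatenated:

wdkwkdwdkdkwwdkwkdkwkdwdwdkwkdwd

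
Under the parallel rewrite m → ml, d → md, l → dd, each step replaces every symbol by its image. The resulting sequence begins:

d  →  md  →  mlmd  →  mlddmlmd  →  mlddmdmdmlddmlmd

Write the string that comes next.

Applying the rule to each of the 16 symbols of mlddmdmdmlddmlmd gives the pieces ml dd md md ml md ml md ml dd md md ml dd ml md, which concatenate to the answer.

mlddmdmdmlmdmlmdmlddmdmdmlddmlmd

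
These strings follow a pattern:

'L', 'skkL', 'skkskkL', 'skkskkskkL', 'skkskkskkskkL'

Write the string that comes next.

The strings grow by a fixed prefix skk each time.
One more step from skkskkskkskkL gives the answer.

skkskkskkskkskkL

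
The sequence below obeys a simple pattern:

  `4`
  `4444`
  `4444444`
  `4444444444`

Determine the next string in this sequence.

s(k+1) = 44·s(k)·4, so each term gains 44 as a prefix and 4 as a suffix.
Applying this once more to 4444444444:

4444444444444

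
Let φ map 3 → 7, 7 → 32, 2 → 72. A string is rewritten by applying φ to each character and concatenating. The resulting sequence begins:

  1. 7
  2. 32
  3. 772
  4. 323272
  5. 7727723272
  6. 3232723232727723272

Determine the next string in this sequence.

772772327277277232723232727723272

Applying the rule to each of the 19 symbols of 3232723232727723272 gives the pieces 7 72 7 72 32 72 7 72 7 72 32 72 32 32 72 7 72 32 72, which concatenate to the answer.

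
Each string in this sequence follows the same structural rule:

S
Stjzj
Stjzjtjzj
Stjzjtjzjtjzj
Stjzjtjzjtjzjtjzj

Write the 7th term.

The strings grow by a fixed suffix tjzj each time.
From Stjzjtjzjtjzjtjzj, 2 further steps: Stjzjtjzjtjzjtjzj → Stjzjtjzjtjzjtjzjtjzj → (answer).

Stjzjtjzjtjzjtjzjtjzjtjzj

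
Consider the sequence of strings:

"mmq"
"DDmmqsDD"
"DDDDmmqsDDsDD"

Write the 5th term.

Every step adds DD to the front and sDD to the end of the previous string.
From DDDDmmqsDDsDD, 2 further steps: DDDDmmqsDDsDD → DDDDDDmmqsDDsDDsDD → (answer).

DDDDDDDDmmqsDDsDDsDDsDD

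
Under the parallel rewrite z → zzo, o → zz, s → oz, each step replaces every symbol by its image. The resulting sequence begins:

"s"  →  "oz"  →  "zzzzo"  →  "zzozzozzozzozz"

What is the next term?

zzozzozzzzozzozzzzozzozzzzozzozzzzozzo

φ(zzozzozzozzozz) expands symbol-by-symbol to zzo zzo zz zzo zzo zz zzo zzo zz zzo zzo zz zzo zzo; joining the 14 pieces gives the next term.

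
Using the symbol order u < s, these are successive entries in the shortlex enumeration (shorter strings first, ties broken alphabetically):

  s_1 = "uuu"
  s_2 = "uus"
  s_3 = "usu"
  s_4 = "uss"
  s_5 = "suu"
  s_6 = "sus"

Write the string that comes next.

Find the rightmost character of sus below s, bump it to the next letter, and reset everything to its right to u.

ssu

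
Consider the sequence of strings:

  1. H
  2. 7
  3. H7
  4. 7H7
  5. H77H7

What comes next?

From term 3 onward, concatenate the second-to-last term with the last: H·7 = H7, 7·H7 = 7H7, …
Continuing: 7H7 · H77H7 gives term 6.

7H7H77H7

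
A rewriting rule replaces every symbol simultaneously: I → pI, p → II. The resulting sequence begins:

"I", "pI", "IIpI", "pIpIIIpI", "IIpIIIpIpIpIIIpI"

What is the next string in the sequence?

Rewriting the 16 symbols of IIpIIIpIpIpIIIpI one by one yields pI pI II pI pI pI II pI II pI II pI pI pI II pI; concatenated:

pIpIIIpIpIpIIIpIIIpIIIpIpIpIIIpI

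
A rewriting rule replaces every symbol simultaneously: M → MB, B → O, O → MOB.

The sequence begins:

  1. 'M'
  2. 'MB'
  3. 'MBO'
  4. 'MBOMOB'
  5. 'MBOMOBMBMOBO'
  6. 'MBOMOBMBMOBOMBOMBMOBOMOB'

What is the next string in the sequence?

MBOMOBMBMOBOMBOMBMOBOMOBMBOMOBMBOMBMOBOMOBMBMOBO

Applying the rule to each of the 24 symbols of MBOMOBMBMOBOMBOMBMOBOMOB gives the pieces MB O MOB MB MOB O MB O MB MOB O MOB MB O MOB MB O MB MOB O MOB MB MOB O, which concatenate to the answer.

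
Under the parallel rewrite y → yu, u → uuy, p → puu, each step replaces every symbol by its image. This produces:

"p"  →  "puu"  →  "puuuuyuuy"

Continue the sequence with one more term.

puuuuyuuyuuyuuyyuuuyuuyyu

Rewriting each symbol of puuuuyuuy: p→puu, u→uuy, u→uuy, u→uuy, u→uuy, y→yu, u→uuy, u→uuy, y→yu, which concatenates to puu uuy uuy uuy uuy yu uuy uuy yu.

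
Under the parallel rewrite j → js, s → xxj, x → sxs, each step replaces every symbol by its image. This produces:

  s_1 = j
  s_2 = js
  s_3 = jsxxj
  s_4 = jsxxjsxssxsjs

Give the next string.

Applying the rule to each of the 13 symbols of jsxxjsxssxsjs gives the pieces js xxj sxs sxs js xxj sxs xxj xxj sxs xxj js xxj, which concatenate to the answer.

jsxxjsxssxsjsxxjsxsxxjxxjsxsxxjjsxxj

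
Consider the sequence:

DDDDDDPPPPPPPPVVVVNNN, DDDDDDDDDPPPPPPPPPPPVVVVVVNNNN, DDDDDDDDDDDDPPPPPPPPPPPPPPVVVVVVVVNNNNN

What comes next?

The n-th term is 3n D's then 3n+2 P's then 2n V's then n+1 N's, where the shown terms are n = 2, 3, 4.
Setting n = 5 gives 15, 17, 10, 6 characters in each block.

DDDDDDDDDDDDDDDPPPPPPPPPPPPPPPPPVVVVVVVVVVNNNNNN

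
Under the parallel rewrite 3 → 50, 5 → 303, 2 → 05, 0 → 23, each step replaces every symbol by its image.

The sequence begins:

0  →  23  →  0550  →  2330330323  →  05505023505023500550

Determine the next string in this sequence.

Rewriting the 20 symbols of 05505023505023500550 one by one yields 23 303 303 23 303 23 05 50 303 23 303 23 05 50 303 23 23 303 303 23; concatenated:

233033032330323055030323303230550303232330330323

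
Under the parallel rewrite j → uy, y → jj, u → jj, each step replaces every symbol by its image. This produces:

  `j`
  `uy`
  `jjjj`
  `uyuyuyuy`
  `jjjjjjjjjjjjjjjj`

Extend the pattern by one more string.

uyuyuyuyuyuyuyuyuyuyuyuyuyuyuyuy

Applying the rule to each of the 16 symbols of jjjjjjjjjjjjjjjj gives the pieces uy uy uy uy uy uy uy uy uy uy uy uy uy uy uy uy, which concatenate to the answer.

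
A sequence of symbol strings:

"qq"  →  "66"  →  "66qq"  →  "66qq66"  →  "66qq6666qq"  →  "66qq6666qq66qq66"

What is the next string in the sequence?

This is a Fibonacci-style word recurrence s(k) = s(k−1)·s(k−2): e.g. 66·qq = 66qq.
The next term joins 66qq6666qq66qq66 and 66qq6666qq.

66qq6666qq66qq6666qq6666qq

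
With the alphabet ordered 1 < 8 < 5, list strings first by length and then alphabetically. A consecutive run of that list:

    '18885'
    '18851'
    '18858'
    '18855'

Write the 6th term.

18518

Continuing the enumeration 2 steps past 18855: 18855 → 18511 → (answer).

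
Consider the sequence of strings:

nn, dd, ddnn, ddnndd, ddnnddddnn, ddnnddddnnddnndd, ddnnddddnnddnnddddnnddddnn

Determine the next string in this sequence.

ddnnddddnnddnnddddnnddddnnddnnddddnnddnndd

This is a Fibonacci-style word recurrence s(k) = s(k−1)·s(k−2): e.g. dd·nn = ddnn.
Continuing: ddnnddddnnddnnddddnnddddnn · ddnnddddnnddnndd gives term 8.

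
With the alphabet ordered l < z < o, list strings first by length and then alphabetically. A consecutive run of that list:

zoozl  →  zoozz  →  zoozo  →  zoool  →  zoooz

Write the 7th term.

Advancing 2 positions from zoooz through zoooz → zoooo reaches term 7.

ollll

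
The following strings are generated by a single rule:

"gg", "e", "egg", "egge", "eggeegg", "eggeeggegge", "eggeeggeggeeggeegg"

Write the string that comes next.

From term 3 onward, concatenate the last term with the second-to-last: e·gg = egg, egg·e = egge, …
Continuing: eggeeggeggeeggeegg · eggeeggegge gives term 8.

eggeeggeggeeggeeggeggeeggegge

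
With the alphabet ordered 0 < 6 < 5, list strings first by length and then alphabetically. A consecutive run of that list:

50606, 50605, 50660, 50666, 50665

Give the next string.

50650

The successor of 50665 increments the rightmost position that isn't already 5 and resets every position after it to 0.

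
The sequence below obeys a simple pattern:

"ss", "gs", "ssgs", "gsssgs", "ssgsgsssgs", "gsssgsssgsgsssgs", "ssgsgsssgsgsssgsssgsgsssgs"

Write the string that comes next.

This is a Fibonacci-style word recurrence s(k) = s(k−2)·s(k−1): e.g. ss·gs = ssgs.
So term 8 is gsssgsssgsgsssgs·ssgsgsssgsgsssgsssgsgsssgs.

gsssgsssgsgsssgsssgsgsssgsgsssgsssgsgsssgs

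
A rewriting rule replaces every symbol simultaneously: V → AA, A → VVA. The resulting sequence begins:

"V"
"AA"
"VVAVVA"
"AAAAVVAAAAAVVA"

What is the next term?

VVAVVAVVAVVAAAAAVVAVVAVVAVVAVVAAAAAVVA

Applying the rule to each of the 14 symbols of AAAAVVAAAAAVVA gives the pieces VVA VVA VVA VVA AA AA VVA VVA VVA VVA VVA AA AA VVA, which concatenate to the answer.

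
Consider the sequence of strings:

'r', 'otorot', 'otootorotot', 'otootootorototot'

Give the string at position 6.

s(k+1) = oto·s(k)·ot, so each term gains oto as a prefix and ot as a suffix.
From otootootorototot, 2 further steps: otootootorototot → otootootootorotototot → (answer).

otootootootootorototototot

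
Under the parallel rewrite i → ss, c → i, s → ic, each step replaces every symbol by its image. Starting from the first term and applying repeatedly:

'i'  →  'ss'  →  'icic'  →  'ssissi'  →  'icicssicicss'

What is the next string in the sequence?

Apply φ to icicssicicss symbol by symbol: i→ss, c→i, i→ss, c→i, s→ic, s→ic, i→ss, c→i, i→ss, c→i, s→ic, s→ic; joined: ss i ss i ic ic ss i ss i ic ic.

ssissiicicssissiicic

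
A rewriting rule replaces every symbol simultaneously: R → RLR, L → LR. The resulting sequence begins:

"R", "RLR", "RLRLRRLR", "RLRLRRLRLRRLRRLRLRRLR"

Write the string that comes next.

Applying the rule to each of the 21 symbols of RLRLRRLRLRRLRRLRLRRLR gives the pieces RLR LR RLR LR RLR RLR LR RLR LR RLR RLR LR RLR RLR LR RLR LR RLR RLR LR RLR, which concatenate to the answer.

RLRLRRLRLRRLRRLRLRRLRLRRLRRLRLRRLRRLRLRRLRLRRLRRLRLRRLR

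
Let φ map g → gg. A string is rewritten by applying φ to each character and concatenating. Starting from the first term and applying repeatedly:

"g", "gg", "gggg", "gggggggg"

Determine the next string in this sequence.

gggggggggggggggg

Apply φ to gggggggg symbol by symbol: g→gg, g→gg, g→gg, g→gg, g→gg, g→gg, g→gg, g→gg; joined: gg gg gg gg gg gg gg gg.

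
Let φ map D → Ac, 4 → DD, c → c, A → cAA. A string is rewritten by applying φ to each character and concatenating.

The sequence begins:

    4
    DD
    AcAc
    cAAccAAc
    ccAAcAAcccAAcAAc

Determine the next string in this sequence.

cccAAcAAccAAcAAccccAAcAAccAAcAAc

Replace each of the 16 characters of ccAAcAAcccAAcAAc in place — c c cAA cAA c cAA cAA c c c cAA cAA c cAA cAA c — and concatenate.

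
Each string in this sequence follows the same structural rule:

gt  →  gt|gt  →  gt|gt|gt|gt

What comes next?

gt|gt|gt|gt|gt|gt|gt|gt

s(k+1) = s(k)·|·s(k) — each term doubles the last with '|' between the halves.
One more doubling of gt|gt|gt|gt gives the answer.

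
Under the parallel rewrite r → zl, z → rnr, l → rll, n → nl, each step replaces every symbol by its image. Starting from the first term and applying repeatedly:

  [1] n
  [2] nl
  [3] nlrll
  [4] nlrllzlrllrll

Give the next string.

nlrllzlrllrllrnrrllzlrllrllzlrllrll

Replace each of the 13 characters of nlrllzlrllrll in place — nl rll zl rll rll rnr rll zl rll rll zl rll rll — and concatenate.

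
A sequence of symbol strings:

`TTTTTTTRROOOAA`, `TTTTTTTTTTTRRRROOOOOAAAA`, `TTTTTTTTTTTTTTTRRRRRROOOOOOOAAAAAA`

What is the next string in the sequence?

TTTTTTTTTTTTTTTTTTTRRRRRRRROOOOOOOOOAAAAAAAA

Reading off run lengths: T runs 7, 11, 15; R runs 2, 4, 6; O runs 3, 5, 7; A runs 2, 4, 6 — each is linear in n (n = 1, 2, …).
At n = 4 the blocks have lengths 19, 8, 9, 8.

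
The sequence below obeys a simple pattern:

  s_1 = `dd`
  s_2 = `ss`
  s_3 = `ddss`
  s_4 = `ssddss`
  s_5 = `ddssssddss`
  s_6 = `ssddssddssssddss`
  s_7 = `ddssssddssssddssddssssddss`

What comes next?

ssddssddssssddssddssssddssssddssddssssddss

Each term (from the third on) is the two preceding terms concatenated in order: term 3 = dd·ss = ddss.
Continuing: ssddssddssssddss · ddssssddssssddssddssssddss gives term 8.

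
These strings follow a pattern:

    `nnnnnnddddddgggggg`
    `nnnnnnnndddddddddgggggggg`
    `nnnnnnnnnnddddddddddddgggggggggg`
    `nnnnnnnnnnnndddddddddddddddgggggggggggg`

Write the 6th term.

nnnnnnnnnnnnnnnndddddddddddddddddddddgggggggggggggggg

Term n consists of 2n+2 n's, followed by 3n d's, followed by 2n+2 g's, where the shown terms are n = 2, 3, 4, 5.
At n = 7 the blocks have lengths 16, 21, 16.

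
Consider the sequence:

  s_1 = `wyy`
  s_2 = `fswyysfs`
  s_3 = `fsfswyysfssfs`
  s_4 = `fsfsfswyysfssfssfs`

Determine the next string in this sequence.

s(k+1) = fs·s(k)·sfs, so each term gains fs as a prefix and sfs as a suffix.
Applying this once more to fsfsfswyysfssfssfs:

fsfsfsfswyysfssfssfssfs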